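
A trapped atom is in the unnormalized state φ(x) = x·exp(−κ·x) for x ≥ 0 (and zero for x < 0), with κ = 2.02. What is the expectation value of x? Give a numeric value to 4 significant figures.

⟨x⟩ = ∫ x·|φ|² dx / ∫|φ|² dx (integrals over the domain).
Every integrand reduces to terms xʲ·e^(−2κx) on [0, ∞); use ∫₀^∞ xʲ·e^(−2κx) dx = j!/(2κ)^(j+1).
State is unnormalized: ∫|φ|² dx = 0.030331, and ∫φ*·x·φ dx = 0.022523, so ⟨x⟩ = 0.022523 / 0.030331.
⟨x⟩ = 0.74257.

0.7426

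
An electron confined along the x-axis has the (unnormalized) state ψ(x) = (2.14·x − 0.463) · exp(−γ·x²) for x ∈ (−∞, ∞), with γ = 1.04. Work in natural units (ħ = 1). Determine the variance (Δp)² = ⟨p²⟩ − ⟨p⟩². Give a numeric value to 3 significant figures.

2.78

Compute ⟨p⟩ and ⟨p²⟩ separately; (Δp)² = ⟨p²⟩ − ⟨p⟩².
Expand each integrand as polynomial × e^(−2γx²) and use ∫x^(2j)·e^(−2γx²) dx = (2j−1)!!/(4γ)^j · √(π/(2γ)), odd powers → 0; here √(π/(2γ)) = 1.2290. Differentiate with the product rule, d/dx e^(−γx²) = −2γx·e^(−γx²).
Normalization: ∫|ψ|² dx = 1.6164.
⟨p⟩ = 0.0000 and ⟨p²⟩ = 2.7810.
(Δp)² = 2.7810 − (0.0000)² = 2.7810.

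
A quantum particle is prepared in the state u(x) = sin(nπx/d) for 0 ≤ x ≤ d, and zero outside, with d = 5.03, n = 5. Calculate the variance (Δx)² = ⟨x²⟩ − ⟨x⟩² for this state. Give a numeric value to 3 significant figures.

Compute ⟨x⟩ and ⟨x²⟩ separately, then (Δx)² = ⟨x²⟩ − ⟨x⟩².
With sin²θ = (1 − cos2θ)/2 on 0 ≤ x ≤ d: ∫sin²(nπx/d) dx = d/2, ∫x·sin²(nπx/d) dx = d²/4, ∫x²·sin²(nπx/d) dx = d³·(1/6 − 1/(4n²π²)); higher powers xᵏ the same way, integrating xᵏ·cos(2nπx/d) by parts.
Normalization: ∫|u|² dx = 2.5150.
⟨x⟩ = 2.5150 and ⟨x²⟩ = 8.3824.
(Δx)² = 8.3824 − (2.5150)² = 2.0571.

2.06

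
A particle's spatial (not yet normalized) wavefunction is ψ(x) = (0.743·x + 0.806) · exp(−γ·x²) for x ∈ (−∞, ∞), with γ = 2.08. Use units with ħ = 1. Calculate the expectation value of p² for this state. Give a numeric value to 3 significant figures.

p² ψ = −ħ² d²ψ/dx²; ⟨p²⟩ = −ħ² ∫ ψ*·ψ'' dx / ∫|ψ|² dx.
Expand each integrand as polynomial × e^(−2γx²) and use ∫x^(2j)·e^(−2γx²) dx = (2j−1)!!/(4γ)^j · √(π/(2γ)), odd powers → 0; here √(π/(2γ)) = 0.86902. Differentiate with the product rule, d/dx e^(−γx²) = −2γx·e^(−γx²).
State is unnormalized: ∫|ψ|² dx = 0.62221, and ∫ψ*·(−ħ² ψ'') dx = 1.5341, so ⟨p²⟩ = 1.5341 / 0.62221.
⟨p²⟩ = 2.4655.

2.47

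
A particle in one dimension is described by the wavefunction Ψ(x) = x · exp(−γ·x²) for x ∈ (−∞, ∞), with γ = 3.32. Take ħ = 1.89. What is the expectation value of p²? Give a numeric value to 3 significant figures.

p² Ψ = −ħ² d²Ψ/dx²; ⟨p²⟩ = −ħ² ∫ Ψ*·Ψ'' dx / ∫|Ψ|² dx.
Expand each integrand as polynomial × e^(−2γx²) and use ∫x^(2j)·e^(−2γx²) dx = (2j−1)!!/(4γ)^j · √(π/(2γ)), odd powers → 0; here √(π/(2γ)) = 0.68785. Differentiate with the product rule, d/dx e^(−γx²) = −2γx·e^(−γx²).
State is unnormalized: ∫|Ψ|² dx = 0.051796, and ∫Ψ*·(−ħ² Ψ'') dx = 1.8428, so ⟨p²⟩ = 1.8428 / 0.051796.
⟨p²⟩ = 35.578.

35.6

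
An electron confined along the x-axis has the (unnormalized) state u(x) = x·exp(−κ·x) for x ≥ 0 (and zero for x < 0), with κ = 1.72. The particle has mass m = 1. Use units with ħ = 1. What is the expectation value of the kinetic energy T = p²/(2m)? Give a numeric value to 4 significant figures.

T = −(ħ²/2m) d²/dx², so ⟨T⟩ = −(ħ²/2m) ∫ u*·u'' dx / ∫|u|² dx; with m = 1.
Differentiate x·exp(−κ·x) with the product rule; every integrand then reduces to terms xʲ·e^(−2κx) on [0, ∞), with ∫₀^∞ xʲ·e^(−2κx) dx = j!/(2κ)^(j+1).
State is unnormalized: ∫|u|² dx = 0.049131, and ∫u*·(−ħ²/2m · u'') dx = 0.072674, so ⟨T⟩ = 0.072674 / 0.049131.
⟨T⟩ = 1.4792.

1.479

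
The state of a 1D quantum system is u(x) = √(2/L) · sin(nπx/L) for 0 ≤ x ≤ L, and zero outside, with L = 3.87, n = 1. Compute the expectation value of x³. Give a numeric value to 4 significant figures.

10.09

⟨x³⟩ = ∫ x³·|u|² dx (integrals over the domain).
With sin²θ = (1 − cos2θ)/2 on 0 ≤ x ≤ L: ∫sin²(nπx/L) dx = L/2, ∫x·sin²(nπx/L) dx = L²/4, ∫x²·sin²(nπx/L) dx = L³·(1/6 − 1/(4n²π²)); higher powers xᵏ the same way, integrating xᵏ·cos(2nπx/L) by parts.
⟨x³⟩ = 10.086.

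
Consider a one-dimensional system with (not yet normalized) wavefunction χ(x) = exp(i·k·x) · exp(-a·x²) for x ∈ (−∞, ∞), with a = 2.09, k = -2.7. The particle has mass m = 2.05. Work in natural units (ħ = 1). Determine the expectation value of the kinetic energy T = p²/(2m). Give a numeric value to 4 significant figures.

T = −(ħ²/2m) d²/dx², so ⟨T⟩ = −(ħ²/2m) ∫ χ*·χ'' dx / ∫|χ|² dx; with m = 2.05.
Gaussian moments: ∫x^(2j)·e^(−2ax²) dx = (2j−1)!!/(4a)^j · √(π/(2a)), odd powers integrate to 0; here √(π/(2a)) = 0.86694. Derivatives: χ′ = (ik − 2ax)·χ, χ″ = ((ik − 2ax)² − 2a)·χ; the odd-in-x pieces drop out.
State is unnormalized: ∫|χ|² dx = 0.86694, and ∫χ*·(−ħ²/2m · χ'') dx = 1.9834, so ⟨T⟩ = 1.9834 / 0.86694.
⟨T⟩ = 2.2878.

2.288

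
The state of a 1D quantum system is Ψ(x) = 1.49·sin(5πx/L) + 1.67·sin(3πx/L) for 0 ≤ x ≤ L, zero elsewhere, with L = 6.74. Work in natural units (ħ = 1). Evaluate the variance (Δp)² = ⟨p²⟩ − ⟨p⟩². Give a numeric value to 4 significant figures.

Compute ⟨p⟩ and ⟨p²⟩ separately; (Δp)² = ⟨p²⟩ − ⟨p⟩².
d²/dx² sin(jπx/L) = −(jπ/L)²·sin(jπx/L); on 0 ≤ x ≤ L, ∫sin²(jπx/L) dx = L/2 and ∫sin(jπx/L)·sin(lπx/L) dx = 0 for j ≠ l, so only diagonal terms survive in ∫|Ψ|² and ∫Ψ·Ψ″; ∫Ψ·Ψ′ dx = [Ψ²/2] between the walls = 0.
Normalization: ∫|Ψ|² dx = 16.880.
⟨p⟩ = 0.0000 and ⟨p²⟩ = 3.4961.
(Δp)² = 3.4961 − (0.0000)² = 3.4961.

3.496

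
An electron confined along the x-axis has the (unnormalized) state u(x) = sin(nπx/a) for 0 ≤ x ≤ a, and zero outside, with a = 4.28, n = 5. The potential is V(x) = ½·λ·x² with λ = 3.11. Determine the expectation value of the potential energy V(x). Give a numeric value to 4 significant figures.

9.437

⟨V⟩ = ∫ V(x)·|u|² dx / ∫|u|² dx.
With sin²θ = (1 − cos2θ)/2 on 0 ≤ x ≤ a: ∫sin²(nπx/a) dx = a/2, ∫x·sin²(nπx/a) dx = a²/4, ∫x²·sin²(nπx/a) dx = a³·(1/6 − 1/(4n²π²)); higher powers xᵏ the same way, integrating xᵏ·cos(2nπx/a) by parts.
State is unnormalized: ∫|u|² dx = 2.1400, and ∫u*·V(x)·u dx = 20.196, so ⟨V⟩ = 20.196 / 2.1400.
⟨V⟩ = 9.4373.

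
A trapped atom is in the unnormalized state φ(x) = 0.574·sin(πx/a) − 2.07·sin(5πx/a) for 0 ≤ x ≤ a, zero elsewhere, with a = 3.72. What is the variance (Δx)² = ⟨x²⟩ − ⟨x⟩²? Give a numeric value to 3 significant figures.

1.03

Compute ⟨x⟩ and ⟨x²⟩ separately, then (Δx)² = ⟨x²⟩ − ⟨x⟩².
On 0 ≤ x ≤ a (j ≠ l): ∫sin²(jπx/a) dx = a/2, ∫sin(jπx/a)·sin(lπx/a) dx = 0; diagonal moments ∫x·sin²(jπx/a) dx = a²/4, ∫x²·sin²(jπx/a) dx = a³·(1/6 − 1/(4j²π²)); cross terms ∫x·sin(jπx/a)·sin(lπx/a) dx = 0 for j + l even and −4jla²/(π²(j² − l²)²) for j + l odd, ∫x²·sin(jπx/a)·sin(lπx/a) dx = (−1)^(j+l)·4jla³/(π²(j² − l²)²); higher powers the same way via product-to-sum and parts.
Normalization: ∫|φ|² dx = 8.5827.
⟨x⟩ = 1.8600 and ⟨x²⟩ = 4.4866.
(Δx)² = 4.4866 − (1.8600)² = 1.0270.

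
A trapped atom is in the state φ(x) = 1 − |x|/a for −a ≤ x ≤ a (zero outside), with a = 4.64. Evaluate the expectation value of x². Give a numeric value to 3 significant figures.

⟨x²⟩ = ∫ x²·|φ|² dx / ∫|φ|² dx (integrals over the domain).
φ is even, so ∫ over [−a, a] = 2∫₀ᵃ with φ = 1 − x/a there: ∫₀ᵃ (1 − x/a)² dx = a/3, ∫₀ᵃ x²(1 − x/a)² dx = a³/30, ∫₀ᵃ x⁴(1 − x/a)² dx = a⁵/105.
State is unnormalized: ∫|φ|² dx = 3.0933, and ∫φ*·x²·φ dx = 6.6598, so ⟨x²⟩ = 6.6598 / 3.0933.
⟨x²⟩ = 2.1530.

2.15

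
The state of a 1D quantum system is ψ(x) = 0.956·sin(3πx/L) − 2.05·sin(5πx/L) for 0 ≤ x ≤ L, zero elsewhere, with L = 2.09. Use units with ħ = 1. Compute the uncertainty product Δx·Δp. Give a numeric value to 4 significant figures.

3.111

Δx = √(⟨x²⟩−⟨x⟩²), Δp = √(⟨p²⟩−⟨p⟩²).
On 0 ≤ x ≤ L (j ≠ l): ∫sin²(jπx/L) dx = L/2, ∫sin(jπx/L)·sin(lπx/L) dx = 0; diagonal moments ∫x·sin²(jπx/L) dx = L²/4, ∫x²·sin²(jπx/L) dx = L³·(1/6 − 1/(4j²π²)); cross terms ∫x·sin(jπx/L)·sin(lπx/L) dx = 0 for j + l even and −4jlL²/(π²(j² − l²)²) for j + l odd, ∫x²·sin(jπx/L)·sin(lπx/L) dx = (−1)^(j+l)·4jlL³/(π²(j² − l²)²); higher powers the same way via product-to-sum and parts. d²/dx² sin(jπx/L) = −(jπ/L)²·sin(jπx/L); on 0 ≤ x ≤ L, ∫sin²(jπx/L) dx = L/2 and ∫sin(jπx/L)·sin(lπx/L) dx = 0 for j ≠ l, so only diagonal terms survive in ∫|ψ|² and ∫ψ·ψ″; ∫ψ·ψ′ dx = [ψ²/2] between the walls = 0.
Normalization: ∫|ψ|² dx = 5.3467.
⟨x⟩ = 1.0450, ⟨x²⟩ = 1.2854 ⇒ Δx = 0.43979.
⟨p⟩ = 0.0000, ⟨p²⟩ = 50.029 ⇒ Δp = 7.0731.
Δx·Δp = 3.1107.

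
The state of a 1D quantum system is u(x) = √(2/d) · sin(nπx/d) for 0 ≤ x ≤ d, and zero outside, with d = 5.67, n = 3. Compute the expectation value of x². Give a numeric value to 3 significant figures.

10.5

⟨x²⟩ = ∫ x²·|u|² dx (integrals over the domain).
With sin²θ = (1 − cos2θ)/2 on 0 ≤ x ≤ d: ∫sin²(nπx/d) dx = d/2, ∫x·sin²(nπx/d) dx = d²/4, ∫x²·sin²(nπx/d) dx = d³·(1/6 − 1/(4n²π²)); higher powers xᵏ the same way, integrating xᵏ·cos(2nπx/d) by parts.
⟨x²⟩ = 10.535.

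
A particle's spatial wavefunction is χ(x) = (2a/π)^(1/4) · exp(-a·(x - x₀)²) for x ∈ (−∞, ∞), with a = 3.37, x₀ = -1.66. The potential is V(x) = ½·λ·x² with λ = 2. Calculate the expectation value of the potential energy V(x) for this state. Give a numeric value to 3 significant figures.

⟨V⟩ = ∫ V(x)·|χ|² dx.
Gaussian moments (u = x − x₀): ∫u^(2j)·e^(−2au²) du = (2j−1)!!/(4a)^j · √(π/(2a)), odd powers integrate to 0; here √(π/(2a)) = 0.68272.
⟨V⟩ = 2.8298.

2.83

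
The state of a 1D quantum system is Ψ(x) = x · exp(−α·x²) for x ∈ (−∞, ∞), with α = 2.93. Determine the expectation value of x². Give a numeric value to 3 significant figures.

0.256

⟨x²⟩ = ∫ x²·|Ψ|² dx / ∫|Ψ|² dx (integrals over the domain).
Expand each integrand as polynomial × e^(−2αx²) and use ∫x^(2j)·e^(−2αx²) dx = (2j−1)!!/(4α)^j · √(π/(2α)), odd powers → 0; here √(π/(2α)) = 0.73219.
State is unnormalized: ∫|Ψ|² dx = 0.062474, and ∫Ψ*·x²·Ψ dx = 0.015992, so ⟨x²⟩ = 0.015992 / 0.062474.
⟨x²⟩ = 0.25597.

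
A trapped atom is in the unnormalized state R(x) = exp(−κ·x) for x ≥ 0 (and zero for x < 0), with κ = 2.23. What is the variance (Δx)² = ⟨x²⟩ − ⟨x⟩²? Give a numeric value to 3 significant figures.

0.0503

Compute ⟨x⟩ and ⟨x²⟩ separately, then (Δx)² = ⟨x²⟩ − ⟨x⟩².
Every integrand reduces to terms xʲ·e^(−2κx) on [0, ∞); use ∫₀^∞ xʲ·e^(−2κx) dx = j!/(2κ)^(j+1).
Normalization: ∫|R|² dx = 0.22422.
⟨x⟩ = 0.22422 and ⟨x²⟩ = 0.10054.
(Δx)² = 0.10054 − (0.22422)² = 0.050272.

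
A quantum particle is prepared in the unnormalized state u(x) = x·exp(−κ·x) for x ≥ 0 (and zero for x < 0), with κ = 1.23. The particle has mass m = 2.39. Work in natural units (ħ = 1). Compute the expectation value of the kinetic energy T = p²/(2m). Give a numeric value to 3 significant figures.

T = −(ħ²/2m) d²/dx², so ⟨T⟩ = −(ħ²/2m) ∫ u*·u'' dx / ∫|u|² dx; with m = 2.39.
Differentiate x·exp(−κ·x) with the product rule; every integrand then reduces to terms xʲ·e^(−2κx) on [0, ∞), with ∫₀^∞ xʲ·e^(−2κx) dx = j!/(2κ)^(j+1).
State is unnormalized: ∫|u|² dx = 0.13435, and ∫u*·(−ħ²/2m · u'') dx = 0.042521, so ⟨T⟩ = 0.042521 / 0.13435.
⟨T⟩ = 0.31651.

0.317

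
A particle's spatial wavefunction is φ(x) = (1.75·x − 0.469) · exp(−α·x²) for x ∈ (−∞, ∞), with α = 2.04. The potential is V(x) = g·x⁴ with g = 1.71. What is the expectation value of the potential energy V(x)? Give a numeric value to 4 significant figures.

0.2713

⟨V⟩ = ∫ V(x)·|φ|² dx / ∫|φ|² dx.
Expand each integrand as polynomial × e^(−2αx²) and use ∫x^(2j)·e^(−2αx²) dx = (2j−1)!!/(4α)^j · √(π/(2α)), odd powers → 0; here √(π/(2α)) = 0.87750.
State is unnormalized: ∫|φ|² dx = 0.52234, and ∫φ*·V(x)·φ dx = 0.14173, so ⟨V⟩ = 0.14173 / 0.52234.
⟨V⟩ = 0.27134.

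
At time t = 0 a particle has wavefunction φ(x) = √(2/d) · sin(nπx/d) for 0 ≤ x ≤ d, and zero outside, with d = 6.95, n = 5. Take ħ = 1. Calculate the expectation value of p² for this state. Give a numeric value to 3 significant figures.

5.11

p² φ = −ħ² d²φ/dx²; ⟨p²⟩ = −ħ² ∫ φ*·φ'' dx.
d/dx sin(nπx/d) = (nπ/d)·cos(nπx/d) and d²/dx² sin(nπx/d) = −(nπ/d)²·sin(nπx/d); on 0 ≤ x ≤ d, ∫sin²(nπx/d) dx = d/2 and ∫sin(nπx/d)·cos(nπx/d) dx = 0.
⟨p²⟩ = 5.1082.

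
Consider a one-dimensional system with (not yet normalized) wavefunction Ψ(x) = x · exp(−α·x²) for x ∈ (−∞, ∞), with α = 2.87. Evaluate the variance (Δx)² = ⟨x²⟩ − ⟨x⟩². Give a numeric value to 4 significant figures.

Compute ⟨x⟩ and ⟨x²⟩ separately, then (Δx)² = ⟨x²⟩ − ⟨x⟩².
Expand each integrand as polynomial × e^(−2αx²) and use ∫x^(2j)·e^(−2αx²) dx = (2j−1)!!/(4α)^j · √(π/(2α)), odd powers → 0; here √(π/(2α)) = 0.73981.
Normalization: ∫|Ψ|² dx = 0.064443.
⟨x⟩ = 0.0000 and ⟨x²⟩ = 0.26132.
(Δx)² = 0.26132 − (0.0000)² = 0.26132.

0.2613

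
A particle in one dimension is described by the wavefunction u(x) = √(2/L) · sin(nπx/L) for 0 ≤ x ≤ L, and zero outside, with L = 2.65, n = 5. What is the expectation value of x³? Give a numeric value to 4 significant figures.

4.596

⟨x³⟩ = ∫ x³·|u|² dx (integrals over the domain).
With sin²θ = (1 − cos2θ)/2 on 0 ≤ x ≤ L: ∫sin²(nπx/L) dx = L/2, ∫x·sin²(nπx/L) dx = L²/4, ∫x²·sin²(nπx/L) dx = L³·(1/6 − 1/(4n²π²)); higher powers xᵏ the same way, integrating xᵏ·cos(2nπx/L) by parts.
⟨x³⟩ = 4.5958.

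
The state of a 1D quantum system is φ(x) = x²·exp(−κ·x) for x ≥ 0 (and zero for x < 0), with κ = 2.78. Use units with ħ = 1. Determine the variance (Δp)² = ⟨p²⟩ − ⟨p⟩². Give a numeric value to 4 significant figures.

2.576

Compute ⟨p⟩ and ⟨p²⟩ separately; (Δp)² = ⟨p²⟩ − ⟨p⟩².
Differentiate x²·exp(−κ·x) with the product rule; every integrand then reduces to terms xʲ·e^(−2κx) on [0, ∞), with ∫₀^∞ xʲ·e^(−2κx) dx = j!/(2κ)^(j+1).
Normalization: ∫|φ|² dx = 0.0045169.
⟨p⟩ = 0.0000 and ⟨p²⟩ = 2.5761.
(Δp)² = 2.5761 − (0.0000)² = 2.5761.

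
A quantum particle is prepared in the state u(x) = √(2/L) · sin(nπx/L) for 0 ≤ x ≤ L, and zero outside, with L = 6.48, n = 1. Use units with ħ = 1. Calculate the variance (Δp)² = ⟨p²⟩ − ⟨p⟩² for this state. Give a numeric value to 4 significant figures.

Compute ⟨p⟩ and ⟨p²⟩ separately; (Δp)² = ⟨p²⟩ − ⟨p⟩².
d/dx sin(nπx/L) = (nπ/L)·cos(nπx/L) and d²/dx² sin(nπx/L) = −(nπ/L)²·sin(nπx/L); on 0 ≤ x ≤ L, ∫sin²(nπx/L) dx = L/2 and ∫sin(nπx/L)·cos(nπx/L) dx = 0.
⟨p⟩ = 0.0000 and ⟨p²⟩ = 0.23504.
(Δp)² = 0.23504 − (0.0000)² = 0.23504.

0.2350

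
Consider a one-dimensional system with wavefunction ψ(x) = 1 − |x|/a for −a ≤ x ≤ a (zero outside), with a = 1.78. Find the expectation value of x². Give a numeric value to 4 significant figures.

0.3168

⟨x²⟩ = ∫ x²·|ψ|² dx / ∫|ψ|² dx (integrals over the domain).
ψ is even, so ∫ over [−a, a] = 2∫₀ᵃ with ψ = 1 − x/a there: ∫₀ᵃ (1 − x/a)² dx = a/3, ∫₀ᵃ x²(1 − x/a)² dx = a³/30, ∫₀ᵃ x⁴(1 − x/a)² dx = a⁵/105.
State is unnormalized: ∫|ψ|² dx = 1.1867, and ∫ψ*·x²·ψ dx = 0.37598, so ⟨x²⟩ = 0.37598 / 1.1867.
⟨x²⟩ = 0.31684.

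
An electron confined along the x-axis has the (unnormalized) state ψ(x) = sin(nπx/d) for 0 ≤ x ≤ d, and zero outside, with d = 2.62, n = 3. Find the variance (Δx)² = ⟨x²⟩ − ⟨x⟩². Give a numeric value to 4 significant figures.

0.5334

Compute ⟨x⟩ and ⟨x²⟩ separately, then (Δx)² = ⟨x²⟩ − ⟨x⟩².
With sin²θ = (1 − cos2θ)/2 on 0 ≤ x ≤ d: ∫sin²(nπx/d) dx = d/2, ∫x·sin²(nπx/d) dx = d²/4, ∫x²·sin²(nπx/d) dx = d³·(1/6 − 1/(4n²π²)); higher powers xᵏ the same way, integrating xᵏ·cos(2nπx/d) by parts.
Normalization: ∫|ψ|² dx = 1.3100.
⟨x⟩ = 1.3100 and ⟨x²⟩ = 2.2495.
(Δx)² = 2.2495 − (1.3100)² = 0.53339.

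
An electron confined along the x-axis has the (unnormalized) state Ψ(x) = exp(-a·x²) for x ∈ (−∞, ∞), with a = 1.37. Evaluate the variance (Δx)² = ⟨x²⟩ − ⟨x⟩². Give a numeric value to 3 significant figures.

Compute ⟨x⟩ and ⟨x²⟩ separately, then (Δx)² = ⟨x²⟩ − ⟨x⟩².
Gaussian moments: ∫x^(2j)·e^(−2ax²) dx = (2j−1)!!/(4a)^j · √(π/(2a)), odd powers integrate to 0; here √(π/(2a)) = 1.0708.
Normalization: ∫|Ψ|² dx = 1.0708.
⟨x⟩ = 0.0000 and ⟨x²⟩ = 0.18248.
(Δx)² = 0.18248 − (0.0000)² = 0.18248.

0.182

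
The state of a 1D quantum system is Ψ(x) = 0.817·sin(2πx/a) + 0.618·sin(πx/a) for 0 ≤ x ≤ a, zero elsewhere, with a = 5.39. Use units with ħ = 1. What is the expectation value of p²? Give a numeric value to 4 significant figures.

p² Ψ = −ħ² d²Ψ/dx²; ⟨p²⟩ = −ħ² ∫ Ψ*·Ψ'' dx / ∫|Ψ|² dx.
d²/dx² sin(jπx/a) = −(jπ/a)²·sin(jπx/a); on 0 ≤ x ≤ a, ∫sin²(jπx/a) dx = a/2 and ∫sin(jπx/a)·sin(lπx/a) dx = 0 for j ≠ l, so only diagonal terms survive in ∫|Ψ|² and ∫Ψ·Ψ″; ∫Ψ·Ψ′ dx = [Ψ²/2] between the walls = 0.
State is unnormalized: ∫|Ψ|² dx = 2.8282, and ∫Ψ*·(−ħ² Ψ'') dx = 2.7941, so ⟨p²⟩ = 2.7941 / 2.8282.
⟨p²⟩ = 0.98797.

0.9880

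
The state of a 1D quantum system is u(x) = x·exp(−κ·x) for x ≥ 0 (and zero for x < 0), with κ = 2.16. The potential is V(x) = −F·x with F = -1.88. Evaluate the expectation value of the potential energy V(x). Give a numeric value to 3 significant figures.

1.31

⟨V⟩ = ∫ V(x)·|u|² dx / ∫|u|² dx.
Every integrand reduces to terms xʲ·e^(−2κx) on [0, ∞); use ∫₀^∞ xʲ·e^(−2κx) dx = j!/(2κ)^(j+1).
State is unnormalized: ∫|u|² dx = 0.024807, and ∫u*·V(x)·u dx = 0.032387, so ⟨V⟩ = 0.032387 / 0.024807.
⟨V⟩ = 1.3056.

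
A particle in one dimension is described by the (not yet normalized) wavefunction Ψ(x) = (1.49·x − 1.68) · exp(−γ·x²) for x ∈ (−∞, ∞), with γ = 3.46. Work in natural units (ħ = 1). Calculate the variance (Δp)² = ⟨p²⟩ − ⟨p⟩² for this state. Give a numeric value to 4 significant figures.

3.832

Compute ⟨p⟩ and ⟨p²⟩ separately; (Δp)² = ⟨p²⟩ − ⟨p⟩².
Expand each integrand as polynomial × e^(−2γx²) and use ∫x^(2j)·e^(−2γx²) dx = (2j−1)!!/(4γ)^j · √(π/(2γ)), odd powers → 0; here √(π/(2γ)) = 0.67379. Differentiate with the product rule, d/dx e^(−γx²) = −2γx·e^(−γx²).
Normalization: ∫|Ψ|² dx = 2.0098.
⟨p⟩ = 0.0000 and ⟨p²⟩ = 3.8321.
(Δp)² = 3.8321 − (0.0000)² = 3.8321.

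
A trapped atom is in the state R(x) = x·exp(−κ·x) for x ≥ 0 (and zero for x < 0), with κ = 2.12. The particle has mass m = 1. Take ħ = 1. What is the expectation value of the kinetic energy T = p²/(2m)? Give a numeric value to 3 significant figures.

2.25

T = −(ħ²/2m) d²/dx², so ⟨T⟩ = −(ħ²/2m) ∫ R*·R'' dx / ∫|R|² dx; with m = 1.
Differentiate x·exp(−κ·x) with the product rule; every integrand then reduces to terms xʲ·e^(−2κx) on [0, ∞), with ∫₀^∞ xʲ·e^(−2κx) dx = j!/(2κ)^(j+1).
State is unnormalized: ∫|R|² dx = 0.026238, and ∫R*·(−ħ²/2m · R'') dx = 0.058962, so ⟨T⟩ = 0.058962 / 0.026238.
⟨T⟩ = 2.2472.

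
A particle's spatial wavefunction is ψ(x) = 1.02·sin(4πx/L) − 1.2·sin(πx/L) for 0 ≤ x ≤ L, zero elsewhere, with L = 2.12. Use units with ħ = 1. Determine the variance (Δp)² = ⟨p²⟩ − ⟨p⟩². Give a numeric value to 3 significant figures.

16.0

Compute ⟨p⟩ and ⟨p²⟩ separately; (Δp)² = ⟨p²⟩ − ⟨p⟩².
d²/dx² sin(jπx/L) = −(jπ/L)²·sin(jπx/L); on 0 ≤ x ≤ L, ∫sin²(jπx/L) dx = L/2 and ∫sin(jπx/L)·sin(lπx/L) dx = 0 for j ≠ l, so only diagonal terms survive in ∫|ψ|² and ∫ψ·ψ″; ∫ψ·ψ′ dx = [ψ²/2] between the walls = 0.
Normalization: ∫|ψ|² dx = 2.6292.
⟨p⟩ = 0.0000 and ⟨p²⟩ = 16.012.
(Δp)² = 16.012 − (0.0000)² = 16.012.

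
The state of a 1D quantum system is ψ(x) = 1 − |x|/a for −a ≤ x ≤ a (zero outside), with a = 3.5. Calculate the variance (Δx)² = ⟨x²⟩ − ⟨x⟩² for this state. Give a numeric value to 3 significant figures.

1.23

Compute ⟨x⟩ and ⟨x²⟩ separately, then (Δx)² = ⟨x²⟩ − ⟨x⟩².
ψ is even, so ∫ over [−a, a] = 2∫₀ᵃ with ψ = 1 − x/a there: ∫₀ᵃ (1 − x/a)² dx = a/3, ∫₀ᵃ x²(1 − x/a)² dx = a³/30, ∫₀ᵃ x⁴(1 − x/a)² dx = a⁵/105.
Normalization: ∫|ψ|² dx = 2.3333.
⟨x⟩ = 0.0000 and ⟨x²⟩ = 1.2250.
(Δx)² = 1.2250 − (0.0000)² = 1.2250.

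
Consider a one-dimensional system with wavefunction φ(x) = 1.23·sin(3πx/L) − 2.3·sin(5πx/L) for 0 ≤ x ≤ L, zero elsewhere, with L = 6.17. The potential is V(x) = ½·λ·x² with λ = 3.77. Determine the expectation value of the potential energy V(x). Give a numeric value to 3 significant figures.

20.9

⟨V⟩ = ∫ V(x)·|φ|² dx / ∫|φ|² dx.
On 0 ≤ x ≤ L (j ≠ l): ∫sin²(jπx/L) dx = L/2, ∫sin(jπx/L)·sin(lπx/L) dx = 0; diagonal moments ∫x·sin²(jπx/L) dx = L²/4, ∫x²·sin²(jπx/L) dx = L³·(1/6 − 1/(4j²π²)); cross terms ∫x·sin(jπx/L)·sin(lπx/L) dx = 0 for j + l even and −4jlL²/(π²(j² − l²)²) for j + l odd, ∫x²·sin(jπx/L)·sin(lπx/L) dx = (−1)^(j+l)·4jlL³/(π²(j² − l²)²); higher powers the same way via product-to-sum and parts.
State is unnormalized: ∫|φ|² dx = 20.987, and ∫φ*·V(x)·φ dx = 438.26, so ⟨V⟩ = 438.26 / 20.987.
⟨V⟩ = 20.882.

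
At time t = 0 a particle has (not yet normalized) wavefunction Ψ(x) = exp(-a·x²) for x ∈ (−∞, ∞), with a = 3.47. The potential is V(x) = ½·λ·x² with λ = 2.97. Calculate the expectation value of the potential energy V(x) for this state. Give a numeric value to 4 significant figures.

⟨V⟩ = ∫ V(x)·|Ψ|² dx / ∫|Ψ|² dx.
Gaussian moments: ∫x^(2j)·e^(−2ax²) dx = (2j−1)!!/(4a)^j · √(π/(2a)), odd powers integrate to 0; here √(π/(2a)) = 0.67281.
State is unnormalized: ∫|Ψ|² dx = 0.67281, and ∫Ψ*·V(x)·Ψ dx = 0.071983, so ⟨V⟩ = 0.071983 / 0.67281.
⟨V⟩ = 0.10699.

0.1070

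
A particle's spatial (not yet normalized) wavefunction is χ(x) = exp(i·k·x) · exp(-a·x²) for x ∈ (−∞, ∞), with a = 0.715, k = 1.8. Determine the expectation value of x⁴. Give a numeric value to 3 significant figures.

⟨x⁴⟩ = ∫ x⁴·|χ|² dx / ∫|χ|² dx (integrals over the domain).
Gaussian moments: ∫x^(2j)·e^(−2ax²) dx = (2j−1)!!/(4a)^j · √(π/(2a)), odd powers integrate to 0; here √(π/(2a)) = 1.4822.
State is unnormalized: ∫|χ|² dx = 1.4822, and ∫χ*·x⁴·χ dx = 0.54362, so ⟨x⁴⟩ = 0.54362 / 1.4822.
⟨x⁴⟩ = 0.36677.

0.367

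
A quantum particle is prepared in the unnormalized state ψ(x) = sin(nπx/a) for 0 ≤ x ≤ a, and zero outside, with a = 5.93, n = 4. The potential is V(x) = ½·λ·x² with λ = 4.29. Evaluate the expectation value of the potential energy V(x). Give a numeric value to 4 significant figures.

⟨V⟩ = ∫ V(x)·|ψ|² dx / ∫|ψ|² dx.
With sin²θ = (1 − cos2θ)/2 on 0 ≤ x ≤ a: ∫sin²(nπx/a) dx = a/2, ∫x·sin²(nπx/a) dx = a²/4, ∫x²·sin²(nπx/a) dx = a³·(1/6 − 1/(4n²π²)); higher powers xᵏ the same way, integrating xᵏ·cos(2nπx/a) by parts.
State is unnormalized: ∫|ψ|² dx = 2.9650, and ∫ψ*·V(x)·ψ dx = 73.841, so ⟨V⟩ = 73.841 / 2.9650.
⟨V⟩ = 24.904.

24.90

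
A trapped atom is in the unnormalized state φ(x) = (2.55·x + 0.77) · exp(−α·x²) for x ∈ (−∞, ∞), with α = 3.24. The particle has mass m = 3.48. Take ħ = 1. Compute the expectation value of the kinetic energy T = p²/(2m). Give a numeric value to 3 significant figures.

0.892

T = −(ħ²/2m) d²/dx², so ⟨T⟩ = −(ħ²/2m) ∫ φ*·φ'' dx / ∫|φ|² dx; with m = 3.48.
Expand each integrand as polynomial × e^(−2αx²) and use ∫x^(2j)·e^(−2αx²) dx = (2j−1)!!/(4α)^j · √(π/(2α)), odd powers → 0; here √(π/(2α)) = 0.69629. Differentiate with the product rule, d/dx e^(−αx²) = −2αx·e^(−αx²).
State is unnormalized: ∫|φ|² dx = 0.76218, and ∫φ*·(−ħ²/2m · φ'') dx = 0.68007, so ⟨T⟩ = 0.68007 / 0.76218.
⟨T⟩ = 0.89227.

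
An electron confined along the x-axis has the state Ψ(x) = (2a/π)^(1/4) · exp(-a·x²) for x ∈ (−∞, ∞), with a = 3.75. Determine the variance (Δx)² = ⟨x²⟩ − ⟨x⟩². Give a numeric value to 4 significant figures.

0.06667

Compute ⟨x⟩ and ⟨x²⟩ separately, then (Δx)² = ⟨x²⟩ − ⟨x⟩².
Gaussian moments: ∫x^(2j)·e^(−2ax²) dx = (2j−1)!!/(4a)^j · √(π/(2a)), odd powers integrate to 0; here √(π/(2a)) = 0.64721.
⟨x⟩ = 0.0000 and ⟨x²⟩ = 0.066667.
(Δx)² = 0.066667 − (0.0000)² = 0.066667.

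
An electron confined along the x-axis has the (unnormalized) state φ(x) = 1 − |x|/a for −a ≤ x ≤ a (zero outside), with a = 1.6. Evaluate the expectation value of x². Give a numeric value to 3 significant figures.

0.256

⟨x²⟩ = ∫ x²·|φ|² dx / ∫|φ|² dx (integrals over the domain).
φ is even, so ∫ over [−a, a] = 2∫₀ᵃ with φ = 1 − x/a there: ∫₀ᵃ (1 − x/a)² dx = a/3, ∫₀ᵃ x²(1 − x/a)² dx = a³/30, ∫₀ᵃ x⁴(1 − x/a)² dx = a⁵/105.
State is unnormalized: ∫|φ|² dx = 1.0667, and ∫φ*·x²·φ dx = 0.27307, so ⟨x²⟩ = 0.27307 / 1.0667.
⟨x²⟩ = 0.25600.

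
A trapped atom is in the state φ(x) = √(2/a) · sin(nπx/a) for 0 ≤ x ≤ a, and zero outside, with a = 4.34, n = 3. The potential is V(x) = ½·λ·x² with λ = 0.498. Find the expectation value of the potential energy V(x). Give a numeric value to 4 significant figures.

⟨V⟩ = ∫ V(x)·|φ|² dx.
With sin²θ = (1 − cos2θ)/2 on 0 ≤ x ≤ a: ∫sin²(nπx/a) dx = a/2, ∫x·sin²(nπx/a) dx = a²/4, ∫x²·sin²(nπx/a) dx = a³·(1/6 − 1/(4n²π²)); higher powers xᵏ the same way, integrating xᵏ·cos(2nπx/a) by parts.
⟨V⟩ = 1.5370.

1.537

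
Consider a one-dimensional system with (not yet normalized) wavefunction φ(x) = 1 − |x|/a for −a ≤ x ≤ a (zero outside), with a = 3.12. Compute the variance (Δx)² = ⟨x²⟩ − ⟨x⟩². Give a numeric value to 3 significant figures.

0.973

Compute ⟨x⟩ and ⟨x²⟩ separately, then (Δx)² = ⟨x²⟩ − ⟨x⟩².
φ is even, so ∫ over [−a, a] = 2∫₀ᵃ with φ = 1 − x/a there: ∫₀ᵃ (1 − x/a)² dx = a/3, ∫₀ᵃ x²(1 − x/a)² dx = a³/30, ∫₀ᵃ x⁴(1 − x/a)² dx = a⁵/105.
Normalization: ∫|φ|² dx = 2.0800.
⟨x⟩ = 0.0000 and ⟨x²⟩ = 0.97344.
(Δx)² = 0.97344 − (0.0000)² = 0.97344.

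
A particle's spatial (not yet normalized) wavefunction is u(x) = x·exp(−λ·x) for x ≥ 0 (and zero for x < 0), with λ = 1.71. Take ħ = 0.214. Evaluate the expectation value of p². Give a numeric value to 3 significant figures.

p² u = −ħ² d²u/dx²; ⟨p²⟩ = −ħ² ∫ u*·u'' dx / ∫|u|² dx.
Differentiate x·exp(−λ·x) with the product rule; every integrand then reduces to terms xʲ·e^(−2λx) on [0, ∞), with ∫₀^∞ xʲ·e^(−2λx) dx = j!/(2λ)^(j+1).
State is unnormalized: ∫|u|² dx = 0.049998, and ∫u*·(−ħ² u'') dx = 0.0066953, so ⟨p²⟩ = 0.0066953 / 0.049998.
⟨p²⟩ = 0.13391.

0.134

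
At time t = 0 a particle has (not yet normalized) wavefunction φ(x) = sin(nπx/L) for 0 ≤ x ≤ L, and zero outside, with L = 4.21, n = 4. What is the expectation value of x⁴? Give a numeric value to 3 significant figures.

60.9

⟨x⁴⟩ = ∫ x⁴·|φ|² dx / ∫|φ|² dx (integrals over the domain).
With sin²θ = (1 − cos2θ)/2 on 0 ≤ x ≤ L: ∫sin²(nπx/L) dx = L/2, ∫x·sin²(nπx/L) dx = L²/4, ∫x²·sin²(nπx/L) dx = L³·(1/6 − 1/(4n²π²)); higher powers xᵏ the same way, integrating xᵏ·cos(2nπx/L) by parts.
State is unnormalized: ∫|φ|² dx = 2.1050, and ∫φ*·x⁴·φ dx = 128.11, so ⟨x⁴⟩ = 128.11 / 2.1050.
⟨x⁴⟩ = 60.858.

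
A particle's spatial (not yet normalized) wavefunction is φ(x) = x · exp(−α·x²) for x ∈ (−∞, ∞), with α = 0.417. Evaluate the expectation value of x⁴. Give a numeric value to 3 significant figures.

5.39

⟨x⁴⟩ = ∫ x⁴·|φ|² dx / ∫|φ|² dx (integrals over the domain).
Expand each integrand as polynomial × e^(−2αx²) and use ∫x^(2j)·e^(−2αx²) dx = (2j−1)!!/(4α)^j · √(π/(2α)), odd powers → 0; here √(π/(2α)) = 1.9408.
State is unnormalized: ∫|φ|² dx = 1.1636, and ∫φ*·x⁴·φ dx = 6.2733, so ⟨x⁴⟩ = 6.2733 / 1.1636.
⟨x⁴⟩ = 5.3914.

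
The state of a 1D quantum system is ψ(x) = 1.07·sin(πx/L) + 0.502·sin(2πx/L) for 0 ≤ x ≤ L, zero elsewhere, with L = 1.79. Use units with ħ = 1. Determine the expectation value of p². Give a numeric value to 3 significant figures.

p² ψ = −ħ² d²ψ/dx²; ⟨p²⟩ = −ħ² ∫ ψ*·ψ'' dx / ∫|ψ|² dx.
d²/dx² sin(jπx/L) = −(jπ/L)²·sin(jπx/L); on 0 ≤ x ≤ L, ∫sin²(jπx/L) dx = L/2 and ∫sin(jπx/L)·sin(lπx/L) dx = 0 for j ≠ l, so only diagonal terms survive in ∫|ψ|² and ∫ψ·ψ″; ∫ψ·ψ′ dx = [ψ²/2] between the walls = 0.
State is unnormalized: ∫|ψ|² dx = 1.2502, and ∫ψ*·(−ħ² ψ'') dx = 5.9353, so ⟨p²⟩ = 5.9353 / 1.2502.
⟨p²⟩ = 4.7474.

4.75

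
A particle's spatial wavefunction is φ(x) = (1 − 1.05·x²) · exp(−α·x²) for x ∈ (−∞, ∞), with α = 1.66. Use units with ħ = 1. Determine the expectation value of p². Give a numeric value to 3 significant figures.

p² φ = −ħ² d²φ/dx²; ⟨p²⟩ = −ħ² ∫ φ*·φ'' dx / ∫|φ|² dx.
Expand each integrand as polynomial × e^(−2αx²) and use ∫x^(2j)·e^(−2αx²) dx = (2j−1)!!/(4α)^j · √(π/(2α)), odd powers → 0; here √(π/(2α)) = 0.97276. Differentiate with the product rule, d/dx e^(−αx²) = −2αx·e^(−αx²).
State is unnormalized: ∫|φ|² dx = 0.73808, and ∫φ*·(−ħ² φ'') dx = 2.4081, so ⟨p²⟩ = 2.4081 / 0.73808.
⟨p²⟩ = 3.2627.

3.26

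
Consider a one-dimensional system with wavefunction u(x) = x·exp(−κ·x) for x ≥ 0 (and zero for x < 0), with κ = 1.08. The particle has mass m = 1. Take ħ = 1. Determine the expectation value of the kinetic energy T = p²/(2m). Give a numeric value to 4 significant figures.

0.5832

T = −(ħ²/2m) d²/dx², so ⟨T⟩ = −(ħ²/2m) ∫ u*·u'' dx / ∫|u|² dx; with m = 1.
Differentiate x·exp(−κ·x) with the product rule; every integrand then reduces to terms xʲ·e^(−2κx) on [0, ∞), with ∫₀^∞ xʲ·e^(−2κx) dx = j!/(2κ)^(j+1).
State is unnormalized: ∫|u|² dx = 0.19846, and ∫u*·(−ħ²/2m · u'') dx = 0.11574, so ⟨T⟩ = 0.11574 / 0.19846.
⟨T⟩ = 0.58320.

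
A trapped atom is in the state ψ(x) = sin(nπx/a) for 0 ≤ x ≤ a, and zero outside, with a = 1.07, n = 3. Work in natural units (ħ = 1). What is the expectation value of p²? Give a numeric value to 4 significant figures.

p² ψ = −ħ² d²ψ/dx²; ⟨p²⟩ = −ħ² ∫ ψ*·ψ'' dx / ∫|ψ|² dx.
d/dx sin(nπx/a) = (nπ/a)·cos(nπx/a) and d²/dx² sin(nπx/a) = −(nπ/a)²·sin(nπx/a); on 0 ≤ x ≤ a, ∫sin²(nπx/a) dx = a/2 and ∫sin(nπx/a)·cos(nπx/a) dx = 0.
State is unnormalized: ∫|ψ|² dx = 0.53500, and ∫ψ*·(−ħ² ψ'') dx = 41.508, so ⟨p²⟩ = 41.508 / 0.53500.
⟨p²⟩ = 77.584.

77.58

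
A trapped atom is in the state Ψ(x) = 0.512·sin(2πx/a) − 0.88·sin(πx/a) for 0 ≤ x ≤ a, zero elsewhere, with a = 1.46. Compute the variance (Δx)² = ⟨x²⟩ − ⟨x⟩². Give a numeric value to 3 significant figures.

0.0379

Compute ⟨x⟩ and ⟨x²⟩ separately, then (Δx)² = ⟨x²⟩ − ⟨x⟩².
On 0 ≤ x ≤ a (j ≠ l): ∫sin²(jπx/a) dx = a/2, ∫sin(jπx/a)·sin(lπx/a) dx = 0; diagonal moments ∫x·sin²(jπx/a) dx = a²/4, ∫x²·sin²(jπx/a) dx = a³·(1/6 − 1/(4j²π²)); cross terms ∫x·sin(jπx/a)·sin(lπx/a) dx = 0 for j + l even and −4jla²/(π²(j² − l²)²) for j + l odd, ∫x²·sin(jπx/a)·sin(lπx/a) dx = (−1)^(j+l)·4jla³/(π²(j² − l²)²); higher powers the same way via product-to-sum and parts.
Normalization: ∫|Ψ|² dx = 0.75668.
⟨x⟩ = 0.95863 and ⟨x²⟩ = 0.95682.
(Δx)² = 0.95682 − (0.95863)² = 0.037858.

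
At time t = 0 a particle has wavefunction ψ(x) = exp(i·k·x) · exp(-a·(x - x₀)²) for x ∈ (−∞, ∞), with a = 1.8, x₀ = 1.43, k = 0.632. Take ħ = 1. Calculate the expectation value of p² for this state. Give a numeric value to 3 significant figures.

2.20

p² ψ = −ħ² d²ψ/dx²; ⟨p²⟩ = −ħ² ∫ ψ*·ψ'' dx / ∫|ψ|² dx.
Gaussian moments (u = x − x₀): ∫u^(2j)·e^(−2au²) du = (2j−1)!!/(4a)^j · √(π/(2a)), odd powers integrate to 0; here √(π/(2a)) = 0.93417. Derivatives: ψ′ = (ik − 2au)·ψ, ψ″ = ((ik − 2au)² − 2a)·ψ; the odd-in-u pieces drop out.
State is unnormalized: ∫|ψ|² dx = 0.93417, and ∫ψ*·(−ħ² ψ'') dx = 2.0546, so ⟨p²⟩ = 2.0546 / 0.93417.
⟨p²⟩ = 2.1994.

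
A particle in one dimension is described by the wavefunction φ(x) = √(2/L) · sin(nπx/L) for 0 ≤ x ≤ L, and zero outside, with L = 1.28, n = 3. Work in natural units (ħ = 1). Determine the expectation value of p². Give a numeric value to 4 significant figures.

p² φ = −ħ² d²φ/dx²; ⟨p²⟩ = −ħ² ∫ φ*·φ'' dx.
d/dx sin(nπx/L) = (nπ/L)·cos(nπx/L) and d²/dx² sin(nπx/L) = −(nπ/L)²·sin(nπx/L); on 0 ≤ x ≤ L, ∫sin²(nπx/L) dx = L/2 and ∫sin(nπx/L)·cos(nπx/L) dx = 0.
⟨p²⟩ = 54.215.

54.22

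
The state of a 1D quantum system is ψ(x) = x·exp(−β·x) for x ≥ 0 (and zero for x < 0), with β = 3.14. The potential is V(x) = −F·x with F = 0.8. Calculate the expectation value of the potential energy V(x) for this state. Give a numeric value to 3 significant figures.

⟨V⟩ = ∫ V(x)·|ψ|² dx / ∫|ψ|² dx.
Every integrand reduces to terms xʲ·e^(−2βx) on [0, ∞); use ∫₀^∞ xʲ·e^(−2βx) dx = j!/(2β)^(j+1).
State is unnormalized: ∫|ψ|² dx = 0.0080752, and ∫ψ*·V(x)·ψ dx = -0.0030860, so ⟨V⟩ = -0.0030860 / 0.0080752.
⟨V⟩ = -0.38217.

-0.382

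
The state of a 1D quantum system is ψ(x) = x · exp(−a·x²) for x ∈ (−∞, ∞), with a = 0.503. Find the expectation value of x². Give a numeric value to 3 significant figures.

1.49

⟨x²⟩ = ∫ x²·|ψ|² dx / ∫|ψ|² dx (integrals over the domain).
Expand each integrand as polynomial × e^(−2ax²) and use ∫x^(2j)·e^(−2ax²) dx = (2j−1)!!/(4a)^j · √(π/(2a)), odd powers → 0; here √(π/(2a)) = 1.7672.
State is unnormalized: ∫|ψ|² dx = 0.87831, and ∫ψ*·x²·ψ dx = 1.3096, so ⟨x²⟩ = 1.3096 / 0.87831.
⟨x²⟩ = 1.4911.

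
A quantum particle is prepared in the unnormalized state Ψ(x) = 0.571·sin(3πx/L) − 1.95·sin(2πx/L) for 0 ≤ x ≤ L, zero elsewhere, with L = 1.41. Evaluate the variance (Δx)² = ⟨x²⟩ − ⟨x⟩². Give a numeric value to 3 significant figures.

Compute ⟨x⟩ and ⟨x²⟩ separately, then (Δx)² = ⟨x²⟩ − ⟨x⟩².
On 0 ≤ x ≤ L (j ≠ l): ∫sin²(jπx/L) dx = L/2, ∫sin(jπx/L)·sin(lπx/L) dx = 0; diagonal moments ∫x·sin²(jπx/L) dx = L²/4, ∫x²·sin²(jπx/L) dx = L³·(1/6 − 1/(4j²π²)); cross terms ∫x·sin(jπx/L)·sin(lπx/L) dx = 0 for j + l even and −4jlL²/(π²(j² − l²)²) for j + l odd, ∫x²·sin(jπx/L)·sin(lπx/L) dx = (−1)^(j+l)·4jlL³/(π²(j² − l²)²); higher powers the same way via product-to-sum and parts.
Normalization: ∫|Ψ|² dx = 2.9106.
⟨x⟩ = 0.85295 and ⟨x²⟩ = 0.84724.
(Δx)² = 0.84724 − (0.85295)² = 0.11971.

0.120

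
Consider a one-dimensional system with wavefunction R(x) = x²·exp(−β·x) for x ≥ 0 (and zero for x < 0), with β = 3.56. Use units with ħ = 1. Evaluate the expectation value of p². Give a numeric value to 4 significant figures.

p² R = −ħ² d²R/dx²; ⟨p²⟩ = −ħ² ∫ R*·R'' dx / ∫|R|² dx.
Differentiate x²·exp(−β·x) with the product rule; every integrand then reduces to terms xʲ·e^(−2βx) on [0, ∞), with ∫₀^∞ xʲ·e^(−2βx) dx = j!/(2β)^(j+1).
State is unnormalized: ∫|R|² dx = 0.0013116, and ∫R*·(−ħ² R'') dx = 0.0055410, so ⟨p²⟩ = 0.0055410 / 0.0013116.
⟨p²⟩ = 4.2245.

4.225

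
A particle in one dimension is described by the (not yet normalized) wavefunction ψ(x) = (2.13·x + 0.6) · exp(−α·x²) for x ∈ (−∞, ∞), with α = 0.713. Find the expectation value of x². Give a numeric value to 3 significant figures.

⟨x²⟩ = ∫ x²·|ψ|² dx / ∫|ψ|² dx (integrals over the domain).
Expand each integrand as polynomial × e^(−2αx²) and use ∫x^(2j)·e^(−2αx²) dx = (2j−1)!!/(4α)^j · √(π/(2α)), odd powers → 0; here √(π/(2α)) = 1.4843.
State is unnormalized: ∫|ψ|² dx = 2.8955, and ∫ψ*·x²·ψ dx = 2.6710, so ⟨x²⟩ = 2.6710 / 2.8955.
⟨x²⟩ = 0.92248.

0.922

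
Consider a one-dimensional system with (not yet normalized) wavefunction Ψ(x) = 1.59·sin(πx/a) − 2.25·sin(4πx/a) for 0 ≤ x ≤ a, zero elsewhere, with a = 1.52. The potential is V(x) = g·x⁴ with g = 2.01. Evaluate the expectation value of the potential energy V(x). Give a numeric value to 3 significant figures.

⟨V⟩ = ∫ V(x)·|Ψ|² dx / ∫|Ψ|² dx.
On 0 ≤ x ≤ a (j ≠ l): ∫sin²(jπx/a) dx = a/2, ∫sin(jπx/a)·sin(lπx/a) dx = 0; diagonal moments ∫x·sin²(jπx/a) dx = a²/4, ∫x²·sin²(jπx/a) dx = a³·(1/6 − 1/(4j²π²)); cross terms ∫x·sin(jπx/a)·sin(lπx/a) dx = 0 for j + l even and −4jla²/(π²(j² − l²)²) for j + l odd, ∫x²·sin(jπx/a)·sin(lπx/a) dx = (−1)^(j+l)·4jla³/(π²(j² − l²)²); higher powers the same way via product-to-sum and parts.
State is unnormalized: ∫|Ψ|² dx = 5.7689, and ∫Ψ*·V(x)·Ψ dx = 11.876, so ⟨V⟩ = 11.876 / 5.7689.
⟨V⟩ = 2.0586.

2.06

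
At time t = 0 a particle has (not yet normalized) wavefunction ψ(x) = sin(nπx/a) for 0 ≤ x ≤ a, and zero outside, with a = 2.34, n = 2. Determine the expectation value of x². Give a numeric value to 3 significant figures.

1.76

⟨x²⟩ = ∫ x²·|ψ|² dx / ∫|ψ|² dx (integrals over the domain).
With sin²θ = (1 − cos2θ)/2 on 0 ≤ x ≤ a: ∫sin²(nπx/a) dx = a/2, ∫x·sin²(nπx/a) dx = a²/4, ∫x²·sin²(nπx/a) dx = a³·(1/6 − 1/(4n²π²)); higher powers xᵏ the same way, integrating xᵏ·cos(2nπx/a) by parts.
State is unnormalized: ∫|ψ|² dx = 1.1700, and ∫ψ*·x²·ψ dx = 2.0543, so ⟨x²⟩ = 2.0543 / 1.1700.
⟨x²⟩ = 1.7559.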